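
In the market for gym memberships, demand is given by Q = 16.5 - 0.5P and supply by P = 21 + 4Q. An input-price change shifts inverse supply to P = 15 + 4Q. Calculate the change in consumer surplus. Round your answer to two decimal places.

5.00

Rewriting demand in inverse form: P = 33 - 2Q.
Initial equilibrium: Q_0 = 2, P_0 = 29; CS_0 = (1/2)(2)(4) = 4, PS_0 = (1/2)(2)(8) = 8.
New equilibrium: 33 - 2Q = 15 + 4Q gives Q_1 = 3, P_1 = 27; CS_1 = 9, PS_1 = 18.
Change in consumer surplus = 9 - 4 = 5.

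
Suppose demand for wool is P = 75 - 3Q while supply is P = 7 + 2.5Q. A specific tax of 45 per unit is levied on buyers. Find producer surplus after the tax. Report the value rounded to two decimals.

21.86

Without the tax, 75 - 3Q = 7 + 2.5Q so Q* = 12.3636 and P* = 37.9091.
A tax on buyers shifts demand down by 45: (75 - 45) - 3Q = 7 + 2.5Q, so Q_t = 4.1818. Buyers pay P_b = 62.4545; sellers receive P_s = P_b - 45 = 17.4545.
PS = (1/2)(Q_t)(P_s - 7) = (1/2)(4.1818)(10.4545) = 21.8595.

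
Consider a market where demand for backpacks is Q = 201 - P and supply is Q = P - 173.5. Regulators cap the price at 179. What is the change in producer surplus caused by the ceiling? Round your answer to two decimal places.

-79.41

Rewriting demand in inverse form: P = 201 - Q.
Rewriting supply in inverse form: P = 173.5 + Q.
Free-market equilibrium: 201 - Q = 173.5 + Q gives Q* = 13.75, P* = 187.25.
At P = 179, sellers supply (179 - 173.5)/1 = 5.5 while buyers want more, so the quantity traded is 5.5 at price 179.
PS goes from (1/2)(13.75)(13.75) = 94.5312 to 15.125 (computed as (179 - 173.5)(5.5) - (1/2)(1)(5.5)^2), a change of -79.4062.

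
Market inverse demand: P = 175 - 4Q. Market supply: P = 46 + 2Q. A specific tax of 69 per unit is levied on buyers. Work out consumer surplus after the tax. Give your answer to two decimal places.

Without the tax, 175 - 4Q = 46 + 2Q so Q* = 21.5 and P* = 89.
With the tax, buyers' net willingness to pay falls by 69: (175 - 69) - 4Q = 46 + 2Q, so Q_t = 10. Buyers pay P_b = 135; sellers receive P_s = P_b - 69 = 66.
CS = (1/2)(Q_t)(175 - P_b) = (1/2)(10)(40) = 200.

200.00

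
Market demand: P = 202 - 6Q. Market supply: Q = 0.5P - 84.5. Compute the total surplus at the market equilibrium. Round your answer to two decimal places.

68.06

Rewriting supply in inverse form: P = 169 + 2Q.
Set 202 - 6Q = 169 + 2Q, which gives 33 = 8Q, so Q* = 4.125 and P* = 202 - 6(4.125) = 177.25.
Total surplus is the full triangle between the curves from 0 to Q*: (1/2)(4.125)(202 - 169) = 68.0625.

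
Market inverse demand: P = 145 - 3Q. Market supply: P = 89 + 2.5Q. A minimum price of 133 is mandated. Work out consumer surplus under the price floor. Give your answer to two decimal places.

Without the control, 145 - 3Q = 89 + 2.5Q so Q* = 10.1818 and P* = 114.4545.
At P = 133, buyers demand (145 - 133)/3 = 4 while sellers would supply more, so the quantity traded is 4 at price 133.
CS is the triangle under demand above 133: (1/2)(4)(145 - 133) = 24.

24.00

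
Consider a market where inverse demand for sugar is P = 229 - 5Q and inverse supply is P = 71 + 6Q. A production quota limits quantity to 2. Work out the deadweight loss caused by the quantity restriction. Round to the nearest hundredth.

840.73

Unrestricted equilibrium: Q* = (229 - 71)/(5 + 6) = 14.3636.
At Q = 2 the demand price is 229 - 5(2) = 219 and the supply price is 71 + 6(2) = 83.
DWL = (1/2)(gap between curves at 2) x (Q* - 2) = (1/2)(136)(12.3636) = 840.7273.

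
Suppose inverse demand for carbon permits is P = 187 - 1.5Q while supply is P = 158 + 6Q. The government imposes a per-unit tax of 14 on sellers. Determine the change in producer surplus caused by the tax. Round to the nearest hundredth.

Without the tax, 187 - 1.5Q = 158 + 6Q so Q* = 3.8667 and P* = 181.2.
A tax on sellers shifts supply up by 14: 187 - 1.5Q = 158 + 6Q + 14, so Q_t = 2. Buyers pay P_b = 184; sellers receive P_s = P_b - 14 = 170.
PS falls from (1/2)(3.8667)(23.2) = 44.8533 to (1/2)(2)(12) = 12, a change of -32.8533.

-32.85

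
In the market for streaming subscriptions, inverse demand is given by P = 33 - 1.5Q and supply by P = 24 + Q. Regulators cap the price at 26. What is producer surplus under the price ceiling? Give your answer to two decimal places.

2.00

Free-market equilibrium: 33 - 1.5Q = 24 + Q gives Q* = 3.6, P* = 27.6.
At the ceiling price 26, quantity supplied is (26 - 24)/1 = 2; supply is the short side, so Q = 2 trades at P = 26.
PS is the triangle above supply below 26: (1/2)(2)(26 - 24) = 2.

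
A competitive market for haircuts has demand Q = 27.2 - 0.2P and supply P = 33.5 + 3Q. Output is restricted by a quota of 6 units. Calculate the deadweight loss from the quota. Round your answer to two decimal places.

185.64

Rewriting demand in inverse form: P = 136 - 5Q.
Without the quota, 136 - 5Q = 33.5 + 3Q gives Q* = 12.8125.
At Q = 6 the demand price is 136 - 5(6) = 106 and the supply price is 33.5 + 3(6) = 51.5.
Deadweight loss is the triangle between the curves from 6 to 12.8125: (1/2)(106 - 51.5)(12.8125 - 6) = 185.6406.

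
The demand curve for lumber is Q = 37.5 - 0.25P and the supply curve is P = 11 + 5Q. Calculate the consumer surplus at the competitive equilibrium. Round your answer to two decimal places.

477.06

Rewriting demand in inverse form: P = 150 - 4Q.
Setting demand equal to supply, 139 = 9Q, so Q* = 15.4444 and P* = 88.2222.
Consumer surplus is the triangle under demand above P*: (1/2)(15.4444)(150 - 88.2222) = (1/2)(15.4444)(61.7778) = 477.0617.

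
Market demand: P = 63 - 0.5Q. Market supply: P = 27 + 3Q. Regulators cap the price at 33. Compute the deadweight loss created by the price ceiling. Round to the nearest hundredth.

Without the control, 63 - 0.5Q = 27 + 3Q so Q* = 10.2857 and P* = 57.8571.
At the ceiling price 33, quantity supplied is (33 - 27)/3 = 2; supply is the short side, so Q = 2 trades at P = 33.
The lost-trades triangle has base Q* - 2 = 8.2857 and height equal to the gap between the curves at Q = 2, which is 62 - 33 = 29. DWL = (1/2)(8.2857)(29) = 120.1429.

120.14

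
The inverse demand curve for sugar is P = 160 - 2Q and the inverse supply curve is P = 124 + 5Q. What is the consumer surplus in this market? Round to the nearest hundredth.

Set 160 - 2Q = 124 + 5Q, which gives 36 = 7Q, so Q* = 5.1429 and P* = 160 - 2(5.1429) = 149.7143.
Consumer surplus is the triangle under demand above P*: (1/2)(5.1429)(160 - 149.7143) = (1/2)(5.1429)(10.2857) = 26.449.

26.45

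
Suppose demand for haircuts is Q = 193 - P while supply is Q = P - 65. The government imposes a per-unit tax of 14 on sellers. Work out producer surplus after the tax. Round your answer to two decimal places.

1624.50

Rewriting demand in inverse form: P = 193 - Q.
Rewriting supply in inverse form: P = 65 + Q.
Without the tax, 193 - Q = 65 + Q so Q* = 64 and P* = 129.
With the tax, sellers need 14 more per unit: 193 - Q = 65 + Q + 14, so Q_t = 57. Buyers pay P_b = 136; sellers receive P_s = P_b - 14 = 122.
PS = (1/2)(Q_t)(P_s - 65) = (1/2)(57)(57) = 1624.5.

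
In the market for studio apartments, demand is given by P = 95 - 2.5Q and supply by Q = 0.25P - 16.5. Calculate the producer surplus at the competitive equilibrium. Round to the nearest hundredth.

Rewriting supply in inverse form: P = 66 + 4Q.
Set 95 - 2.5Q = 66 + 4Q, which gives 29 = 6.5Q, so Q* = 4.4615 and P* = 95 - 2.5(4.4615) = 83.8462.
The supply curve's price intercept is 66, so PS = (1/2)(Q*)(P* - 66) = (1/2)(4.4615)(17.8462) = 39.8107.

39.81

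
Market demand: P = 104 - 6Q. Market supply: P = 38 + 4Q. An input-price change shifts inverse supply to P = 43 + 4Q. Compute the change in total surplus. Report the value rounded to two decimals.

-31.75

Initial equilibrium: Q_0 = 6.6, P_0 = 64.4; CS_0 = (1/2)(6.6)(39.6) = 130.68, PS_0 = (1/2)(6.6)(26.4) = 87.12.
New equilibrium: 104 - 6Q = 43 + 4Q gives Q_1 = 6.1, P_1 = 67.4; CS_1 = 111.63, PS_1 = 74.42.
Change in total surplus = (111.63 + 74.42) - (130.68 + 87.12) = -31.75.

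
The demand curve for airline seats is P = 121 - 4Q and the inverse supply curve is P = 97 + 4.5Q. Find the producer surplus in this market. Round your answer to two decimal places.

Equilibrium: 121 - 4Q = 97 + 4.5Q, so Q* = 2.8235 and P* = 109.7059.
Producer surplus is the triangle above supply below P*: (1/2)(2.8235)(109.7059 - 97) = (1/2)(2.8235)(12.7059) = 17.9377.

17.94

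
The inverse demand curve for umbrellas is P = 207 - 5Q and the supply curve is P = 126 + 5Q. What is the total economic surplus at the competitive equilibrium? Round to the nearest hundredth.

Equilibrium: 207 - 5Q = 126 + 5Q, so Q* = 8.1 and P* = 166.5.
Total surplus is the full triangle between the curves from 0 to Q*: (1/2)(8.1)(207 - 126) = 328.05.

328.05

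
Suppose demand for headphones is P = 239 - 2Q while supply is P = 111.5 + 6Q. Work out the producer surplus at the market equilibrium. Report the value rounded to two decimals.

762.01

Equilibrium: 239 - 2Q = 111.5 + 6Q, so Q* = 15.9375 and P* = 207.125.
PS is the area between P* and the supply curve from 0 to Q*: (1/2)(15.9375)(95.625) = 762.0117.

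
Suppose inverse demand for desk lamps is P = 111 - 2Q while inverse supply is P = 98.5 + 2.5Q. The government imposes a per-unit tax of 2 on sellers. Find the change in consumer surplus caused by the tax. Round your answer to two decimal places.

Pre-tax equilibrium: 111 - 2Q = 98.5 + 2.5Q gives Q* = 2.7778, P* = 105.4444.
With the tax, sellers need 2 more per unit: 111 - 2Q = 98.5 + 2.5Q + 2, so Q_t = 2.3333. Buyers pay P_b = 106.3333; sellers receive P_s = P_b - 2 = 104.3333.
CS falls from (1/2)(2.7778)(5.5556) = 7.716 to (1/2)(2.3333)(4.6667) = 5.4444, a change of -2.2716.

-2.27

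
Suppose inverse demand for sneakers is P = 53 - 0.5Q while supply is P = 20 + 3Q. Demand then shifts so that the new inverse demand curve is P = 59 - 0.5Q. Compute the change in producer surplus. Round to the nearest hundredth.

52.90

Initial equilibrium: Q_0 = 9.4286, P_0 = 48.2857; CS_0 = (1/2)(9.4286)(4.7143) = 22.2245, PS_0 = (1/2)(9.4286)(28.2857) = 133.3469.
New equilibrium: 59 - 0.5Q = 20 + 3Q gives Q_1 = 11.1429, P_1 = 53.4286; CS_1 = 31.0408, PS_1 = 186.2449.
Change in producer surplus = 186.2449 - 133.3469 = 52.898.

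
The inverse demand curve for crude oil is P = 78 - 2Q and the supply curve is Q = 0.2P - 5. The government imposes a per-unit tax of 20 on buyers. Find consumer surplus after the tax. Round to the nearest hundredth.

Rewriting supply in inverse form: P = 25 + 5Q.
Without the tax, 78 - 2Q = 25 + 5Q so Q* = 7.5714 and P* = 62.8571.
With the tax, buyers' net willingness to pay falls by 20: (78 - 20) - 2Q = 25 + 5Q, so Q_t = 4.7143. Buyers pay P_b = 68.5714; sellers receive P_s = P_b - 20 = 48.5714.
Consumer surplus is the triangle under demand above P_b: (1/2)(4.7143)(78 - 68.5714) = 22.2245.

22.22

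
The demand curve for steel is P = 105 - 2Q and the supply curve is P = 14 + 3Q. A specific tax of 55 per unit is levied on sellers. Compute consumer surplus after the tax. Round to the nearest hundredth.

51.84

Pre-tax equilibrium: 105 - 2Q = 14 + 3Q gives Q* = 18.2, P* = 68.6.
A tax on sellers shifts supply up by 55: 105 - 2Q = 14 + 3Q + 55, so Q_t = 7.2. Buyers pay P_b = 90.6; sellers receive P_s = P_b - 55 = 35.6.
CS = (1/2)(Q_t)(105 - P_b) = (1/2)(7.2)(14.4) = 51.84.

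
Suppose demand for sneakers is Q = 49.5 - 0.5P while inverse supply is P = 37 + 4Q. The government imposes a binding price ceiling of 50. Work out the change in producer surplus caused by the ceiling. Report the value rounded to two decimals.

-192.43

Rewriting demand in inverse form: P = 99 - 2Q.
Free-market equilibrium: 99 - 2Q = 37 + 4Q gives Q* = 10.3333, P* = 78.3333.
At P = 50, sellers supply (50 - 37)/4 = 3.25 while buyers want more, so the quantity traded is 3.25 at price 50.
PS goes from (1/2)(10.3333)(41.3333) = 213.5556 to 21.125 (computed as (50 - 37)(3.25) - (1/2)(4)(3.25)^2), a change of -192.4306.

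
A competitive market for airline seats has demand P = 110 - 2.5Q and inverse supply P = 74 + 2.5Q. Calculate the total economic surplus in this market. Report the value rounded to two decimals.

129.60

Equilibrium: 110 - 2.5Q = 74 + 2.5Q, so Q* = 7.2 and P* = 92.
Total surplus is the full triangle between the curves from 0 to Q*: (1/2)(7.2)(110 - 74) = 129.6.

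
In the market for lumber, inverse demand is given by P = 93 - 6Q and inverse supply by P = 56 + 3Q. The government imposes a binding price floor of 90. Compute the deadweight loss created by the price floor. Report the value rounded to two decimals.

58.68

Without the control, 93 - 6Q = 56 + 3Q so Q* = 4.1111 and P* = 68.3333.
At P = 90, buyers demand (93 - 90)/6 = 0.5 while sellers would supply more, so the quantity traded is 0.5 at price 90.
The lost-trades triangle has base Q* - 0.5 = 3.6111 and height equal to the gap between the curves at Q = 0.5, which is 90 - 57.5 = 32.5. DWL = (1/2)(3.6111)(32.5) = 58.6806.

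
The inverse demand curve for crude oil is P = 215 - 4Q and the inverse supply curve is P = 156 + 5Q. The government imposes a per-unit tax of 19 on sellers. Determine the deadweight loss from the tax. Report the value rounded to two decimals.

Pre-tax equilibrium: 215 - 4Q = 156 + 5Q gives Q* = 6.5556, P* = 188.7778.
With the tax, sellers need 19 more per unit: 215 - 4Q = 156 + 5Q + 19, so Q_t = 4.4444. Buyers pay P_b = 197.2222; sellers receive P_s = P_b - 19 = 178.2222.
Deadweight loss is the triangle between the curves from Q_t to Q*: (1/2)(6.5556 - 4.4444)(19) = 20.0556.

20.06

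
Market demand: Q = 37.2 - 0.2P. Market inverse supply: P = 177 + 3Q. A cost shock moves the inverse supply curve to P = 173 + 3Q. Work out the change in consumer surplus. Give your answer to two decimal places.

Rewriting demand in inverse form: P = 186 - 5Q.
Initial equilibrium: Q_0 = 1.125, P_0 = 180.375; CS_0 = (1/2)(1.125)(5.625) = 3.1641, PS_0 = (1/2)(1.125)(3.375) = 1.8984.
New equilibrium: 186 - 5Q = 173 + 3Q gives Q_1 = 1.625, P_1 = 177.875; CS_1 = 6.6016, PS_1 = 3.9609.
Change in consumer surplus = 6.6016 - 3.1641 = 3.4375.

3.44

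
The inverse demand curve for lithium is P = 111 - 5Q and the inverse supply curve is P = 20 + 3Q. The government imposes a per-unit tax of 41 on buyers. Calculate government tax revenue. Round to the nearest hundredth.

Pre-tax equilibrium: 111 - 5Q = 20 + 3Q gives Q* = 11.375, P* = 54.125.
With the tax, buyers' net willingness to pay falls by 41: (111 - 41) - 5Q = 20 + 3Q, so Q_t = 6.25. Buyers pay P_b = 79.75; sellers receive P_s = P_b - 41 = 38.75.
Revenue is the tax times quantity traded: 41 x 6.25 = 256.25.

256.25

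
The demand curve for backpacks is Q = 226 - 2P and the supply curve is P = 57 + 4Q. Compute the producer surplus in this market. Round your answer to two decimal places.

309.73

Rewriting demand in inverse form: P = 113 - 0.5Q.
Setting demand equal to supply, 56 = 4.5Q, so Q* = 12.4444 and P* = 106.7778.
The supply curve's price intercept is 57, so PS = (1/2)(Q*)(P* - 57) = (1/2)(12.4444)(49.7778) = 309.7284.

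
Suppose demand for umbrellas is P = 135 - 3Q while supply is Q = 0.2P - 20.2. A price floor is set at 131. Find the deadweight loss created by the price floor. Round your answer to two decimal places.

Rewriting supply in inverse form: P = 101 + 5Q.
Without the control, 135 - 3Q = 101 + 5Q so Q* = 4.25 and P* = 122.25.
At the floor price 131, quantity demanded is (135 - 131)/3 = 1.3333; demand is the short side, so Q = 1.3333 trades at P = 131.
The lost-trades triangle has base Q* - 1.3333 = 2.9167 and height equal to the gap between the curves at Q = 1.3333, which is 131 - 107.6667 = 23.3333. DWL = (1/2)(2.9167)(23.3333) = 34.0278.

34.03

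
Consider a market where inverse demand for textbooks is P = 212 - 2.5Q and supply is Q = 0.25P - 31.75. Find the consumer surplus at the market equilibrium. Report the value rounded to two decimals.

Rewriting supply in inverse form: P = 127 + 4Q.
Set 212 - 2.5Q = 127 + 4Q, which gives 85 = 6.5Q, so Q* = 13.0769 and P* = 212 - 2.5(13.0769) = 179.3077.
Consumer surplus is the triangle under demand above P*: (1/2)(13.0769)(212 - 179.3077) = (1/2)(13.0769)(32.6923) = 213.7574.

213.76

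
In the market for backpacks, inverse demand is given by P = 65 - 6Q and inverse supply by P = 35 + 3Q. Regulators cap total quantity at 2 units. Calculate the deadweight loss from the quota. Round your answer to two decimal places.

8.00

Unrestricted equilibrium: Q* = (65 - 35)/(6 + 3) = 3.3333.
At Q = 2 the demand price is 65 - 6(2) = 53 and the supply price is 35 + 3(2) = 41.
DWL = (1/2)(gap between curves at 2) x (Q* - 2) = (1/2)(12)(1.3333) = 8.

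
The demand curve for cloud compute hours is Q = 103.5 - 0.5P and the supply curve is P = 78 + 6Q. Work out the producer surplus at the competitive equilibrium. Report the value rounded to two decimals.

780.05

Rewriting demand in inverse form: P = 207 - 2Q.
Set 207 - 2Q = 78 + 6Q, which gives 129 = 8Q, so Q* = 16.125 and P* = 207 - 2(16.125) = 174.75.
Producer surplus is the triangle above supply below P*: (1/2)(16.125)(174.75 - 78) = (1/2)(16.125)(96.75) = 780.0469.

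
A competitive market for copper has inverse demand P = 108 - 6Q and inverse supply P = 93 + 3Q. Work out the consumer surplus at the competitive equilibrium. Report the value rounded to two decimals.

8.33

Set 108 - 6Q = 93 + 3Q, which gives 15 = 9Q, so Q* = 1.6667 and P* = 108 - 6(1.6667) = 98.
Consumer surplus is the triangle under demand above P*: (1/2)(1.6667)(108 - 98) = (1/2)(1.6667)(10) = 8.3333.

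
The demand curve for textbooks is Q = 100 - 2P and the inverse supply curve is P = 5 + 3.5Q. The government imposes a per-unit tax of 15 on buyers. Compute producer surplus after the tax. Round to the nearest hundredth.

98.44

Rewriting demand in inverse form: P = 50 - 0.5Q.
Without the tax, 50 - 0.5Q = 5 + 3.5Q so Q* = 11.25 and P* = 44.375.
With the tax, buyers' net willingness to pay falls by 15: (50 - 15) - 0.5Q = 5 + 3.5Q, so Q_t = 7.5. Buyers pay P_b = 46.25; sellers receive P_s = P_b - 15 = 31.25.
PS = (1/2)(Q_t)(P_s - 5) = (1/2)(7.5)(26.25) = 98.4375.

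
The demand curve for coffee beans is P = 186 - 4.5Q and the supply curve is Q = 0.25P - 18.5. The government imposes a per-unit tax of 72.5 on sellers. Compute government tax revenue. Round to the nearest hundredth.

336.91

Rewriting supply in inverse form: P = 74 + 4Q.
Without the tax, 186 - 4.5Q = 74 + 4Q so Q* = 13.1765 and P* = 126.7059.
With the tax, sellers need 72.5 more per unit: 186 - 4.5Q = 74 + 4Q + 72.5, so Q_t = 4.6471. Buyers pay P_b = 165.0882; sellers receive P_s = P_b - 72.5 = 92.5882.
Revenue is the tax times quantity traded: 72.5 x 4.6471 = 336.9118.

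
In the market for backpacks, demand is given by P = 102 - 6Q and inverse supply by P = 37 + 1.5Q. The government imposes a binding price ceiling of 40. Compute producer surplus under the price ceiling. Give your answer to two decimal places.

3.00

Without the control, 102 - 6Q = 37 + 1.5Q so Q* = 8.6667 and P* = 50.
At P = 40, sellers supply (40 - 37)/1.5 = 2 while buyers want more, so the quantity traded is 2 at price 40.
PS is the triangle above supply below 40: (1/2)(2)(40 - 37) = 3.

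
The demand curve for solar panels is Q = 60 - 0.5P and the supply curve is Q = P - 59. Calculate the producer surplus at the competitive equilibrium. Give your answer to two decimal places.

Rewriting demand in inverse form: P = 120 - 2Q.
Rewriting supply in inverse form: P = 59 + Q.
Equilibrium: 120 - 2Q = 59 + Q, so Q* = 20.3333 and P* = 79.3333.
Producer surplus is the triangle above supply below P*: (1/2)(20.3333)(79.3333 - 59) = (1/2)(20.3333)(20.3333) = 206.7222.

206.72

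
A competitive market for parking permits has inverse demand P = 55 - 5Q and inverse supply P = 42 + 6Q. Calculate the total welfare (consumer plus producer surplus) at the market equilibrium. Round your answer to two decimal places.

Equilibrium: 55 - 5Q = 42 + 6Q, so Q* = 1.1818 and P* = 49.0909.
Total surplus is the full triangle between the curves from 0 to Q*: (1/2)(1.1818)(55 - 42) = 7.6818.

7.68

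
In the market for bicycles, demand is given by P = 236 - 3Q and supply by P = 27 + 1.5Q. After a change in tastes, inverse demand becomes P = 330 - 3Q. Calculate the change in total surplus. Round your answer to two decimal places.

Initial equilibrium: Q_0 = 46.4444, P_0 = 96.6667; CS_0 = (1/2)(46.4444)(139.3333) = 3235.6296, PS_0 = (1/2)(46.4444)(69.6667) = 1617.8148.
New equilibrium: 330 - 3Q = 27 + 1.5Q gives Q_1 = 67.3333, P_1 = 128; CS_1 = 6800.6667, PS_1 = 3400.3333.
Change in total surplus = (6800.6667 + 3400.3333) - (3235.6296 + 1617.8148) = 5347.5556.

5347.56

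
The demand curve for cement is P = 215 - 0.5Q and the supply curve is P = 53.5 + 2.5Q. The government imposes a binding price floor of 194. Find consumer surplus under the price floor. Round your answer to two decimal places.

Free-market equilibrium: 215 - 0.5Q = 53.5 + 2.5Q gives Q* = 53.8333, P* = 188.0833.
At P = 194, buyers demand (215 - 194)/0.5 = 42 while sellers would supply more, so the quantity traded is 42 at price 194.
CS is the triangle under demand above 194: (1/2)(42)(215 - 194) = 441.

441.00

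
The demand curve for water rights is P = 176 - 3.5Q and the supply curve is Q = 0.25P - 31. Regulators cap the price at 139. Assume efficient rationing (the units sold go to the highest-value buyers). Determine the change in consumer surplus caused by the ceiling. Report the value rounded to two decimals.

30.02

Rewriting supply in inverse form: P = 124 + 4Q.
Free-market equilibrium: 176 - 3.5Q = 124 + 4Q gives Q* = 6.9333, P* = 151.7333.
At P = 139, sellers supply (139 - 124)/4 = 3.75 while buyers want more, so the quantity traded is 3.75 at price 139.
CS goes from (1/2)(6.9333)(24.2667) = 84.1244 to 114.1406 (computed as (176 - 139)(3.75) - (1/2)(3.5)(3.75)^2), a change of 30.0162.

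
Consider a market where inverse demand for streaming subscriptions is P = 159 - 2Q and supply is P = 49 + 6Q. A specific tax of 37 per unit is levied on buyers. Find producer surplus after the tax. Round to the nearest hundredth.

Without the tax, 159 - 2Q = 49 + 6Q so Q* = 13.75 and P* = 131.5.
A tax on buyers shifts demand down by 37: (159 - 37) - 2Q = 49 + 6Q, so Q_t = 9.125. Buyers pay P_b = 140.75; sellers receive P_s = P_b - 37 = 103.75.
PS = (1/2)(Q_t)(P_s - 49) = (1/2)(9.125)(54.75) = 249.7969.

249.80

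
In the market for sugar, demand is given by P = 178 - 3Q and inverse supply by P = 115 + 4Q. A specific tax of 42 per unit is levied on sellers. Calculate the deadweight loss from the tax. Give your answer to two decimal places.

Without the tax, 178 - 3Q = 115 + 4Q so Q* = 9 and P* = 151.
A tax on sellers shifts supply up by 42: 178 - 3Q = 115 + 4Q + 42, so Q_t = 3. Buyers pay P_b = 169; sellers receive P_s = P_b - 42 = 127.
The welfare triangle lost has base Q* - Q_t = 6 and height t = 42, so DWL = (1/2)(6)(42) = 126.

126.00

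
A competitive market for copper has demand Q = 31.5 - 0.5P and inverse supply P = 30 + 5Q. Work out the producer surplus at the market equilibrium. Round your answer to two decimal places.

Rewriting demand in inverse form: P = 63 - 2Q.
Set 63 - 2Q = 30 + 5Q, which gives 33 = 7Q, so Q* = 4.7143 and P* = 63 - 2(4.7143) = 53.5714.
PS is the area between P* and the supply curve from 0 to Q*: (1/2)(4.7143)(23.5714) = 55.5612.

55.56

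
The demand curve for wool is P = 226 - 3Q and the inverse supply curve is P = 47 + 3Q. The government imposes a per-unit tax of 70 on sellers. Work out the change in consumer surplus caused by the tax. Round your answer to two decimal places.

Without the tax, 226 - 3Q = 47 + 3Q so Q* = 29.8333 and P* = 136.5.
A tax on sellers shifts supply up by 70: 226 - 3Q = 47 + 3Q + 70, so Q_t = 18.1667. Buyers pay P_b = 171.5; sellers receive P_s = P_b - 70 = 101.5.
Consumers lose the trapezoid between P* and P_b out to Q_t plus the triangle from Q_t to Q*: change in CS = 495.0417 - 1335.0417 = -840.

-840.00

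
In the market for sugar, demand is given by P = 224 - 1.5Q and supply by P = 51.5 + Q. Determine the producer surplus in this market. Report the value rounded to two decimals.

2380.50

Set 224 - 1.5Q = 51.5 + Q, which gives 172.5 = 2.5Q, so Q* = 69 and P* = 224 - 1.5(69) = 120.5.
The supply curve's price intercept is 51.5, so PS = (1/2)(Q*)(P* - 51.5) = (1/2)(69)(69) = 2380.5.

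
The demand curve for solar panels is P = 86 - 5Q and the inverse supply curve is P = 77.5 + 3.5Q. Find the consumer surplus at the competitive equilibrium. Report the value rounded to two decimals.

2.50

Setting demand equal to supply, 8.5 = 8.5Q, so Q* = 1 and P* = 81.
CS is the area between the demand curve and P* from 0 to Q*: (1/2)(1)(5) = 2.5.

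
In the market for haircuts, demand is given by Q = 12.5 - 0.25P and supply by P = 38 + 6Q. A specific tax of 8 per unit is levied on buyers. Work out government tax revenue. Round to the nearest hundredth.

Rewriting demand in inverse form: P = 50 - 4Q.
Without the tax, 50 - 4Q = 38 + 6Q so Q* = 1.2 and P* = 45.2.
A tax on buyers shifts demand down by 8: (50 - 8) - 4Q = 38 + 6Q, so Q_t = 0.4. Buyers pay P_b = 48.4; sellers receive P_s = P_b - 8 = 40.4.
Revenue is the tax times quantity traded: 8 x 0.4 = 3.2.

3.20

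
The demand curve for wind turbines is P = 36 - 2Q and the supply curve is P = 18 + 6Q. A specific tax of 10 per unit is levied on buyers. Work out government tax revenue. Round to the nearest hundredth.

10.00

Pre-tax equilibrium: 36 - 2Q = 18 + 6Q gives Q* = 2.25, P* = 31.5.
With the tax, buyers' net willingness to pay falls by 10: (36 - 10) - 2Q = 18 + 6Q, so Q_t = 1. Buyers pay P_b = 34; sellers receive P_s = P_b - 10 = 24.
Revenue is the tax times quantity traded: 10 x 1 = 10.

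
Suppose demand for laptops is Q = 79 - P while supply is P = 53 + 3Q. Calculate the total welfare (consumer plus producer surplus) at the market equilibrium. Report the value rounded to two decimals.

Rewriting demand in inverse form: P = 79 - Q.
Setting demand equal to supply, 26 = 4Q, so Q* = 6.5 and P* = 72.5.
CS = (1/2)(6.5)(6.5) = 21.125 and PS = (1/2)(6.5)(19.5) = 63.375, so total surplus = 84.5.

84.50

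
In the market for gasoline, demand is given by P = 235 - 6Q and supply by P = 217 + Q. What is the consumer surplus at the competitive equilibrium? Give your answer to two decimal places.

Setting demand equal to supply, 18 = 7Q, so Q* = 2.5714 and P* = 219.5714.
The demand choke price is 235, so CS = (1/2)(Q*)(235 - P*) = (1/2)(2.5714)(15.4286) = 19.8367.

19.84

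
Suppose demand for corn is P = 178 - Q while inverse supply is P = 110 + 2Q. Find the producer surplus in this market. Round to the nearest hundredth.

513.78

Set 178 - Q = 110 + 2Q, which gives 68 = 3Q, so Q* = 22.6667 and P* = 178 - (22.6667) = 155.3333.
Producer surplus is the triangle above supply below P*: (1/2)(22.6667)(155.3333 - 110) = (1/2)(22.6667)(45.3333) = 513.7778.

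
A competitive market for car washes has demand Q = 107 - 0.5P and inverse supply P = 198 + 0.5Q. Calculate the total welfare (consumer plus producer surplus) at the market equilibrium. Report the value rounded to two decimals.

51.20

Rewriting demand in inverse form: P = 214 - 2Q.
Set 214 - 2Q = 198 + 0.5Q, which gives 16 = 2.5Q, so Q* = 6.4 and P* = 214 - 2(6.4) = 201.2.
Total surplus is the full triangle between the curves from 0 to Q*: (1/2)(6.4)(214 - 198) = 51.2.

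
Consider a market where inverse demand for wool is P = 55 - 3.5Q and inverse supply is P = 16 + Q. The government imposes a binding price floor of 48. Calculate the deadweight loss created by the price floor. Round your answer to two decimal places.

Without the control, 55 - 3.5Q = 16 + Q so Q* = 8.6667 and P* = 24.6667.
At P = 48, buyers demand (55 - 48)/3.5 = 2 while sellers would supply more, so the quantity traded is 2 at price 48.
At Q = 2 the demand price is 48 and the supply price is 18. Deadweight loss is the triangle between the curves from 2 to 8.6667: (1/2)(48 - 18)(8.6667 - 2) = 100.

100.00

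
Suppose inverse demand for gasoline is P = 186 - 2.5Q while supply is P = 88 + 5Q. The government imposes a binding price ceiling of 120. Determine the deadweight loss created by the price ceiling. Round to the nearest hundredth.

166.67

Free-market equilibrium: 186 - 2.5Q = 88 + 5Q gives Q* = 13.0667, P* = 153.3333.
At P = 120, sellers supply (120 - 88)/5 = 6.4 while buyers want more, so the quantity traded is 6.4 at price 120.
The lost-trades triangle has base Q* - 6.4 = 6.6667 and height equal to the gap between the curves at Q = 6.4, which is 170 - 120 = 50. DWL = (1/2)(6.6667)(50) = 166.6667.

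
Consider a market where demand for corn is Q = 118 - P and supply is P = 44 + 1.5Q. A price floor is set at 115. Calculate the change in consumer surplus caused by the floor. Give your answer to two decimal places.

Rewriting demand in inverse form: P = 118 - Q.
Without the control, 118 - Q = 44 + 1.5Q so Q* = 29.6 and P* = 88.4.
At the floor price 115, quantity demanded is (118 - 115)/1 = 3; demand is the short side, so Q = 3 trades at P = 115.
CS goes from (1/2)(29.6)(29.6) = 438.08 to 4.5 (computed as (118 - 115)(3) - (1/2)(1)(3)^2), a change of -433.58.

-433.58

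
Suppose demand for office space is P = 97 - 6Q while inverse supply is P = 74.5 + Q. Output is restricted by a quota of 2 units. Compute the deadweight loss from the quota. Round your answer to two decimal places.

5.16

Unrestricted equilibrium: Q* = (97 - 74.5)/(6 + 1) = 3.2143.
At Q = 2 the demand price is 97 - 6(2) = 85 and the supply price is 74.5 + (2) = 76.5.
Deadweight loss is the triangle between the curves from 2 to 3.2143: (1/2)(85 - 76.5)(3.2143 - 2) = 5.1607.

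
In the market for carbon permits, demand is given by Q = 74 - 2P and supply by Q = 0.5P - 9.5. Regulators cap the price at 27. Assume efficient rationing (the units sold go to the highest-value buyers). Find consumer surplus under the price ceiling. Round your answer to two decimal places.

36.00

Rewriting demand in inverse form: P = 37 - 0.5Q.
Rewriting supply in inverse form: P = 19 + 2Q.
Free-market equilibrium: 37 - 0.5Q = 19 + 2Q gives Q* = 7.2, P* = 33.4.
At the ceiling price 27, quantity supplied is (27 - 19)/2 = 4; supply is the short side, so Q = 4 trades at P = 27.
The demand price at Q = 4 is 35. CS is the trapezoid between demand and 27 over [0, 4]: (1/2)[(37 - 27) + (35 - 27)](4) = 36.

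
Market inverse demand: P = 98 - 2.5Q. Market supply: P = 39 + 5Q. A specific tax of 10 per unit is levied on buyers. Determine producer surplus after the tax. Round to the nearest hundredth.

106.71

Pre-tax equilibrium: 98 - 2.5Q = 39 + 5Q gives Q* = 7.8667, P* = 78.3333.
With the tax, buyers' net willingness to pay falls by 10: (98 - 10) - 2.5Q = 39 + 5Q, so Q_t = 6.5333. Buyers pay P_b = 81.6667; sellers receive P_s = P_b - 10 = 71.6667.
Producer surplus is the triangle above supply below P_s: (1/2)(6.5333)(71.6667 - 39) = 106.7111.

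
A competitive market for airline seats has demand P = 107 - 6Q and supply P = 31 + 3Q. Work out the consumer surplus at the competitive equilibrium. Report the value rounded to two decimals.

Setting demand equal to supply, 76 = 9Q, so Q* = 8.4444 and P* = 56.3333.
CS is the area between the demand curve and P* from 0 to Q*: (1/2)(8.4444)(50.6667) = 213.9259.

213.93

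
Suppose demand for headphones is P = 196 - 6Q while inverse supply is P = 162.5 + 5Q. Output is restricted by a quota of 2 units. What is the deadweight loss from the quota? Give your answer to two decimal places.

Unrestricted equilibrium: Q* = (196 - 162.5)/(6 + 5) = 3.0455.
At Q = 2 the demand price is 196 - 6(2) = 184 and the supply price is 162.5 + 5(2) = 172.5.
Deadweight loss is the triangle between the curves from 2 to 3.0455: (1/2)(184 - 172.5)(3.0455 - 2) = 6.0114.

6.01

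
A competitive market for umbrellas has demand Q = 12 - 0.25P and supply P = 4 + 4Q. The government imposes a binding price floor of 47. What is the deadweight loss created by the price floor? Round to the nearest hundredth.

Rewriting demand in inverse form: P = 48 - 4Q.
Free-market equilibrium: 48 - 4Q = 4 + 4Q gives Q* = 5.5, P* = 26.
At P = 47, buyers demand (48 - 47)/4 = 0.25 while sellers would supply more, so the quantity traded is 0.25 at price 47.
The lost-trades triangle has base Q* - 0.25 = 5.25 and height equal to the gap between the curves at Q = 0.25, which is 47 - 5 = 42. DWL = (1/2)(5.25)(42) = 110.25.

110.25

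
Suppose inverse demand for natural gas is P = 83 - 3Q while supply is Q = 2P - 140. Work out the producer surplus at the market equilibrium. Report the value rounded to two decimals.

3.45

Rewriting supply in inverse form: P = 70 + 0.5Q.
Equilibrium: 83 - 3Q = 70 + 0.5Q, so Q* = 3.7143 and P* = 71.8571.
PS is the area between P* and the supply curve from 0 to Q*: (1/2)(3.7143)(1.8571) = 3.449.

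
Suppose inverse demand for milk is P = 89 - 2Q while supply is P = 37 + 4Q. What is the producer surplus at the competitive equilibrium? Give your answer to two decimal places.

Equilibrium: 89 - 2Q = 37 + 4Q, so Q* = 8.6667 and P* = 71.6667.
Producer surplus is the triangle above supply below P*: (1/2)(8.6667)(71.6667 - 37) = (1/2)(8.6667)(34.6667) = 150.2222.

150.22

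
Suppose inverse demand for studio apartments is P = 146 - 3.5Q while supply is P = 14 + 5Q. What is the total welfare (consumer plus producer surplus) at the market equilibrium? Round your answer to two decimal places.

1024.94

Setting demand equal to supply, 132 = 8.5Q, so Q* = 15.5294 and P* = 91.6471.
Total surplus is the full triangle between the curves from 0 to Q*: (1/2)(15.5294)(146 - 14) = 1024.9412.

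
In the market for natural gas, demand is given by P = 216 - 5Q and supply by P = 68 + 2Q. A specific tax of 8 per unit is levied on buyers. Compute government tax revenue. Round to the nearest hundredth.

160.00

Without the tax, 216 - 5Q = 68 + 2Q so Q* = 21.1429 and P* = 110.2857.
A tax on buyers shifts demand down by 8: (216 - 8) - 5Q = 68 + 2Q, so Q_t = 20. Buyers pay P_b = 116; sellers receive P_s = P_b - 8 = 108.
Tax revenue = t x Q_t = 8 x 20 = 160.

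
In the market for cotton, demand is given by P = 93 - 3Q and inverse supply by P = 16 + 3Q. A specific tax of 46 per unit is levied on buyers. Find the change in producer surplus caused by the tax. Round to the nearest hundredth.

Pre-tax equilibrium: 93 - 3Q = 16 + 3Q gives Q* = 12.8333, P* = 54.5.
With the tax, buyers' net willingness to pay falls by 46: (93 - 46) - 3Q = 16 + 3Q, so Q_t = 5.1667. Buyers pay P_b = 77.5; sellers receive P_s = P_b - 46 = 31.5.
PS falls from (1/2)(12.8333)(38.5) = 247.0417 to (1/2)(5.1667)(15.5) = 40.0417, a change of -207.

-207.00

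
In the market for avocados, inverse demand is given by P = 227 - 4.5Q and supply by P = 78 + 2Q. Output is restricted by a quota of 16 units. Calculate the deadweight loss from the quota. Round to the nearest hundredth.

155.77

Unrestricted equilibrium: Q* = (227 - 78)/(4.5 + 2) = 22.9231.
At Q = 16 the demand price is 227 - 4.5(16) = 155 and the supply price is 78 + 2(16) = 110.
DWL = (1/2)(gap between curves at 16) x (Q* - 16) = (1/2)(45)(6.9231) = 155.7692.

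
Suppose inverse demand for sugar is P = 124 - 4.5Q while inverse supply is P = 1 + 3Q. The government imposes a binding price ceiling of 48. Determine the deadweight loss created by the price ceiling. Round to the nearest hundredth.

2.02

Without the control, 124 - 4.5Q = 1 + 3Q so Q* = 16.4 and P* = 50.2.
At P = 48, sellers supply (48 - 1)/3 = 15.6667 while buyers want more, so the quantity traded is 15.6667 at price 48.
The lost-trades triangle has base Q* - 15.6667 = 0.7333 and height equal to the gap between the curves at Q = 15.6667, which is 53.5 - 48 = 5.5. DWL = (1/2)(0.7333)(5.5) = 2.0167.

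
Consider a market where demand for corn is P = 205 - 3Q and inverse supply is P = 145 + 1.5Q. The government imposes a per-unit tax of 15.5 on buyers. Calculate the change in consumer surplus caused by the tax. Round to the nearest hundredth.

Pre-tax equilibrium: 205 - 3Q = 145 + 1.5Q gives Q* = 13.3333, P* = 165.
A tax on buyers shifts demand down by 15.5: (205 - 15.5) - 3Q = 145 + 1.5Q, so Q_t = 9.8889. Buyers pay P_b = 175.3333; sellers receive P_s = P_b - 15.5 = 159.8333.
Consumers lose the trapezoid between P* and P_b out to Q_t plus the triangle from Q_t to Q*: change in CS = 146.6852 - 266.6667 = -119.9815.

-119.98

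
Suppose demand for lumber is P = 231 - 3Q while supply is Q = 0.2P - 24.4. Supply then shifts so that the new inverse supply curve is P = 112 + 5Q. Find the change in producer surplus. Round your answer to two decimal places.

Rewriting supply in inverse form: P = 122 + 5Q.
Initial equilibrium: Q_0 = 13.625, P_0 = 190.125; CS_0 = (1/2)(13.625)(40.875) = 278.4609, PS_0 = (1/2)(13.625)(68.125) = 464.1016.
New equilibrium: 231 - 3Q = 112 + 5Q gives Q_1 = 14.875, P_1 = 186.375; CS_1 = 331.8984, PS_1 = 553.1641.
Change in producer surplus = 553.1641 - 464.1016 = 89.0625.

89.06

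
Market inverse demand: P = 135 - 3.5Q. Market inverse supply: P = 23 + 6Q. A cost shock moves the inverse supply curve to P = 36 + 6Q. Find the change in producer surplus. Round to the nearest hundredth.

Initial equilibrium: Q_0 = 11.7895, P_0 = 93.7368; CS_0 = (1/2)(11.7895)(41.2632) = 243.2355, PS_0 = (1/2)(11.7895)(70.7368) = 416.9751.
New equilibrium: 135 - 3.5Q = 36 + 6Q gives Q_1 = 10.4211, P_1 = 98.5263; CS_1 = 190.0471, PS_1 = 325.795.
Change in producer surplus = 325.795 - 416.9751 = -91.1801.

-91.18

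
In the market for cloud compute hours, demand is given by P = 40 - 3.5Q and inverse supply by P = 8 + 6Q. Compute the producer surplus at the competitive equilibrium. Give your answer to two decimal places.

Set 40 - 3.5Q = 8 + 6Q, which gives 32 = 9.5Q, so Q* = 3.3684 and P* = 40 - 3.5(3.3684) = 28.2105.
PS is the area between P* and the supply curve from 0 to Q*: (1/2)(3.3684)(20.2105) = 34.0388.

34.04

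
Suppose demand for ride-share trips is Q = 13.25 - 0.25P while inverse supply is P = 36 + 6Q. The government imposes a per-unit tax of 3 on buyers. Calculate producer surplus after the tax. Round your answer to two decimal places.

5.88

Rewriting demand in inverse form: P = 53 - 4Q.
Without the tax, 53 - 4Q = 36 + 6Q so Q* = 1.7 and P* = 46.2.
A tax on buyers shifts demand down by 3: (53 - 3) - 4Q = 36 + 6Q, so Q_t = 1.4. Buyers pay P_b = 47.4; sellers receive P_s = P_b - 3 = 44.4.
Producer surplus is the triangle above supply below P_s: (1/2)(1.4)(44.4 - 36) = 5.88.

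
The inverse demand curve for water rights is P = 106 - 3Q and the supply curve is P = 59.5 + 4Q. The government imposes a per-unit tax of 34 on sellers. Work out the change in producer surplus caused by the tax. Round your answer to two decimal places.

-81.88

Pre-tax equilibrium: 106 - 3Q = 59.5 + 4Q gives Q* = 6.6429, P* = 86.0714.
With the tax, sellers need 34 more per unit: 106 - 3Q = 59.5 + 4Q + 34, so Q_t = 1.7857. Buyers pay P_b = 100.6429; sellers receive P_s = P_b - 34 = 66.6429.
Producers lose the trapezoid between P_s and P* out to Q_t plus the triangle from Q_t to Q*: change in PS = 6.3776 - 88.2551 = -81.8776.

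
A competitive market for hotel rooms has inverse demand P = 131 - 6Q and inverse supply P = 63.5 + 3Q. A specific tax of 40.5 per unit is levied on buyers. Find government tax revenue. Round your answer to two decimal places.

Pre-tax equilibrium: 131 - 6Q = 63.5 + 3Q gives Q* = 7.5, P* = 86.
With the tax, buyers' net willingness to pay falls by 40.5: (131 - 40.5) - 6Q = 63.5 + 3Q, so Q_t = 3. Buyers pay P_b = 113; sellers receive P_s = P_b - 40.5 = 72.5.
Revenue is the tax times quantity traded: 40.5 x 3 = 121.5.

121.50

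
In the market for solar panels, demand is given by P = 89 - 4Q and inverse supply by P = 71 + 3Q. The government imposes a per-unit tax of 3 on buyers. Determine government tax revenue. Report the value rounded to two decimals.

Without the tax, 89 - 4Q = 71 + 3Q so Q* = 2.5714 and P* = 78.7143.
A tax on buyers shifts demand down by 3: (89 - 3) - 4Q = 71 + 3Q, so Q_t = 2.1429. Buyers pay P_b = 80.4286; sellers receive P_s = P_b - 3 = 77.4286.
Tax revenue = t x Q_t = 3 x 2.1429 = 6.4286.

6.43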